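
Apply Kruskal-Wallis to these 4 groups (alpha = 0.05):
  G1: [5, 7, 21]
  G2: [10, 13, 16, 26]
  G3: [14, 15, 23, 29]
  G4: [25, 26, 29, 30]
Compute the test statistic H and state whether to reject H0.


Step 1: Combine all N = 15 observations and assign midranks.
sorted (value, group, rank): (5,G1,1), (7,G1,2), (10,G2,3), (13,G2,4), (14,G3,5), (15,G3,6), (16,G2,7), (21,G1,8), (23,G3,9), (25,G4,10), (26,G2,11.5), (26,G4,11.5), (29,G3,13.5), (29,G4,13.5), (30,G4,15)
Step 2: Sum ranks within each group.
R_1 = 11 (n_1 = 3)
R_2 = 25.5 (n_2 = 4)
R_3 = 33.5 (n_3 = 4)
R_4 = 50 (n_4 = 4)
Step 3: H = 12/(N(N+1)) * sum(R_i^2/n_i) - 3(N+1)
     = 12/(15*16) * (11^2/3 + 25.5^2/4 + 33.5^2/4 + 50^2/4) - 3*16
     = 0.050000 * 1108.46 - 48
     = 7.422917.
Step 4: Ties present; correction factor C = 1 - 12/(15^3 - 15) = 0.996429. Corrected H = 7.422917 / 0.996429 = 7.449522.
Step 5: Under H0, H ~ chi^2(3); p-value = 0.058870.
Step 6: alpha = 0.05. fail to reject H0.

H = 7.4495, df = 3, p = 0.058870, fail to reject H0.


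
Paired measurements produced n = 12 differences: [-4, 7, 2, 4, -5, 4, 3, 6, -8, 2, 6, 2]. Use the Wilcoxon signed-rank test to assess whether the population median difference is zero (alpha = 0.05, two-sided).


Step 1: Drop any zero differences (none here) and take |d_i|.
|d| = [4, 7, 2, 4, 5, 4, 3, 6, 8, 2, 6, 2]
Step 2: Midrank |d_i| (ties get averaged ranks).
ranks: |4|->6, |7|->11, |2|->2, |4|->6, |5|->8, |4|->6, |3|->4, |6|->9.5, |8|->12, |2|->2, |6|->9.5, |2|->2
Step 3: Attach original signs; sum ranks with positive sign and with negative sign.
W+ = 11 + 2 + 6 + 6 + 4 + 9.5 + 2 + 9.5 + 2 = 52
W- = 6 + 8 + 12 = 26
(Check: W+ + W- = 78 should equal n(n+1)/2 = 78.)
Step 4: Test statistic W = min(W+, W-) = 26.
Step 5: Ties in |d|, so use the tie-corrected normal approximation.
        E[W] = n(n+1)/4 = 12*13/4 = 39.
        Tie groups: |d|=2 (t=3), |d|=4 (t=3), |d|=6 (t=2); sum(t^3 - t) = 54.
        Var[W] = n(n+1)(2n+1)/24 - sum(t^3-t)/48 = 3900/24 - 54/48 = 161.375.
        z = (W - E[W]) / sqrt(Var[W]) = (26 - 39) / 12.7033 = -1.0234.
        Two-sided p = 2*Phi(z) = 0.306141.
Step 6: alpha = 0.05. fail to reject H0.

W+ = 52, W- = 26, W = min = 26, p = 0.306141, fail to reject H0.


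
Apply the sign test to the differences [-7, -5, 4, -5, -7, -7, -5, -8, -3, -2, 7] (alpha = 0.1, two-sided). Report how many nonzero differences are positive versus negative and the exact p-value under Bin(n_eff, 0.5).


Step 1: Discard zero differences. Original n = 11; n_eff = number of nonzero differences = 11.
Nonzero differences (with sign): -7, -5, +4, -5, -7, -7, -5, -8, -3, -2, +7
Step 2: Count signs: positive = 2, negative = 9.
Step 3: Under H0: P(positive) = 0.5, so the number of positives S ~ Bin(11, 0.5).
Step 4: Two-sided exact p-value = sum of Bin(11,0.5) probabilities at or below the observed probability = 0.065430.
Step 5: alpha = 0.1. reject H0.

n_eff = 11, pos = 2, neg = 9, p = 0.065430, reject H0.


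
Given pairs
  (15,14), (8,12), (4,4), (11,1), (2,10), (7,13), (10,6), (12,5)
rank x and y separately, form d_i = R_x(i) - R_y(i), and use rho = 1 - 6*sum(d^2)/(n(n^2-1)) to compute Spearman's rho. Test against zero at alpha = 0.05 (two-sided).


Step 1: Rank x and y separately (midranks; no ties here).
rank(x): 15->8, 8->4, 4->2, 11->6, 2->1, 7->3, 10->5, 12->7
rank(y): 14->8, 12->6, 4->2, 1->1, 10->5, 13->7, 6->4, 5->3
Step 2: d_i = R_x(i) - R_y(i); compute d_i^2.
  (8-8)^2=0, (4-6)^2=4, (2-2)^2=0, (6-1)^2=25, (1-5)^2=16, (3-7)^2=16, (5-4)^2=1, (7-3)^2=16
sum(d^2) = 78.
Step 3: rho = 1 - 6*78 / (8*(8^2 - 1)) = 1 - 468/504 = 0.071429.
Step 4: Under H0, t = rho * sqrt((n-2)/(1-rho^2)) = 0.1754 ~ t(6).
Step 5: Two-sided p-value from the t-distribution with 6 df = 0.866526.
Step 6: alpha = 0.05. fail to reject H0.

rho = 0.0714, p = 0.866526, fail to reject H0 at alpha = 0.05.


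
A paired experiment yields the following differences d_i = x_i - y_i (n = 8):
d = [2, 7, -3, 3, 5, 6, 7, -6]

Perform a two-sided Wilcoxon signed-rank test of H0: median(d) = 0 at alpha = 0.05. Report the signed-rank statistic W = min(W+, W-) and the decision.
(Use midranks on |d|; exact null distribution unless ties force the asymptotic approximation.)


Step 1: Drop any zero differences (none here) and take |d_i|.
|d| = [2, 7, 3, 3, 5, 6, 7, 6]
Step 2: Midrank |d_i| (ties get averaged ranks).
ranks: |2|->1, |7|->7.5, |3|->2.5, |3|->2.5, |5|->4, |6|->5.5, |7|->7.5, |6|->5.5
Step 3: Attach original signs; sum ranks with positive sign and with negative sign.
W+ = 1 + 7.5 + 2.5 + 4 + 5.5 + 7.5 = 28
W- = 2.5 + 5.5 = 8
(Check: W+ + W- = 36 should equal n(n+1)/2 = 36.)
Step 4: Test statistic W = min(W+, W-) = 8.
Step 5: Ties in |d|, so use the tie-corrected normal approximation.
        E[W] = n(n+1)/4 = 8*9/4 = 18.
        Tie groups: |d|=3 (t=2), |d|=6 (t=2), |d|=7 (t=2); sum(t^3 - t) = 18.
        Var[W] = n(n+1)(2n+1)/24 - sum(t^3-t)/48 = 1224/24 - 18/48 = 50.625.
        z = (W - E[W]) / sqrt(Var[W]) = (8 - 18) / 7.1151 = -1.4055.
        Two-sided p = 2*Phi(z) = 0.159886.
Step 6: alpha = 0.05. fail to reject H0.

W+ = 28, W- = 8, W = min = 8, p = 0.159886, fail to reject H0.


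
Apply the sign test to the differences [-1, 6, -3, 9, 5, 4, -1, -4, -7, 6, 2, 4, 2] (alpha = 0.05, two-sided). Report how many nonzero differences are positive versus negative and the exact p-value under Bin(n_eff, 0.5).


Step 1: Discard zero differences. Original n = 13; n_eff = number of nonzero differences = 13.
Nonzero differences (with sign): -1, +6, -3, +9, +5, +4, -1, -4, -7, +6, +2, +4, +2
Step 2: Count signs: positive = 8, negative = 5.
Step 3: Under H0: P(positive) = 0.5, so the number of positives S ~ Bin(13, 0.5).
Step 4: Two-sided exact p-value = sum of Bin(13,0.5) probabilities at or below the observed probability = 0.581055.
Step 5: alpha = 0.05. fail to reject H0.

n_eff = 13, pos = 8, neg = 5, p = 0.581055, fail to reject H0.


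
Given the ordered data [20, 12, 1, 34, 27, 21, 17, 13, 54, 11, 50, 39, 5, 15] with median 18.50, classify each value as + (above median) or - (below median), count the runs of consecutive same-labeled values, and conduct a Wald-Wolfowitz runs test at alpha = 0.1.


Step 1: Compute median = 18.50; label A = above, B = below.
Labels in order: ABBAAABBABAABB  (n_A = 7, n_B = 7)
Step 2: Count runs R = 8.
Step 3: Under H0 (random ordering), E[R] = 2*n_A*n_B/(n_A+n_B) + 1 = 2*7*7/14 + 1 = 8.0000.
        Var[R] = 2*n_A*n_B*(2*n_A*n_B - n_A - n_B) / ((n_A+n_B)^2 * (n_A+n_B-1)) = 8232/2548 = 3.2308.
        SD[R] = 1.7974.
Step 4: R = E[R], so z = 0 with no continuity correction.
Step 5: Two-sided p-value via normal approximation = 2*(1 - Phi(|z|)) = 1.000000.
Step 6: alpha = 0.1. fail to reject H0.

R = 8, z = 0.0000, p = 1.000000, fail to reject H0.


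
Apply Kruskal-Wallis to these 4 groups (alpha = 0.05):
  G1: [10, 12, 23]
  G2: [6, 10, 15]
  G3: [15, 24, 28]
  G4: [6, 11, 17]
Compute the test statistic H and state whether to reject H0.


Step 1: Combine all N = 12 observations and assign midranks.
sorted (value, group, rank): (6,G2,1.5), (6,G4,1.5), (10,G1,3.5), (10,G2,3.5), (11,G4,5), (12,G1,6), (15,G2,7.5), (15,G3,7.5), (17,G4,9), (23,G1,10), (24,G3,11), (28,G3,12)
Step 2: Sum ranks within each group.
R_1 = 19.5 (n_1 = 3)
R_2 = 12.5 (n_2 = 3)
R_3 = 30.5 (n_3 = 3)
R_4 = 15.5 (n_4 = 3)
Step 3: H = 12/(N(N+1)) * sum(R_i^2/n_i) - 3(N+1)
     = 12/(12*13) * (19.5^2/3 + 12.5^2/3 + 30.5^2/3 + 15.5^2/3) - 3*13
     = 0.076923 * 569 - 39
     = 4.769231.
Step 4: Ties present; correction factor C = 1 - 18/(12^3 - 12) = 0.989510. Corrected H = 4.769231 / 0.989510 = 4.819788.
Step 5: Under H0, H ~ chi^2(3); p-value = 0.185479.
Step 6: alpha = 0.05. fail to reject H0.

H = 4.8198, df = 3, p = 0.185479, fail to reject H0.


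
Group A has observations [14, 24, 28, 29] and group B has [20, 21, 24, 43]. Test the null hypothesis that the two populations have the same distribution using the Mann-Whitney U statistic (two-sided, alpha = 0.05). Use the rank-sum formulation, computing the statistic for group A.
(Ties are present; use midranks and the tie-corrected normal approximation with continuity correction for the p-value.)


Step 1: Combine and sort all 8 observations; assign midranks.
sorted (value, group): (14,X), (20,Y), (21,Y), (24,X), (24,Y), (28,X), (29,X), (43,Y)
ranks: 14->1, 20->2, 21->3, 24->4.5, 24->4.5, 28->6, 29->7, 43->8
Step 2: Rank sum for X: R1 = 1 + 4.5 + 6 + 7 = 18.5.
Step 3: U_X = R1 - n1(n1+1)/2 = 18.5 - 4*5/2 = 18.5 - 10 = 8.5.
       U_Y = n1*n2 - U_X = 16 - 8.5 = 7.5.
Step 4: Ties are present, so use the tie-corrected normal approximation (with continuity correction) for the p-value.
Step 5: p-value = 1.000000; compare to alpha = 0.05. fail to reject H0.

U_X = 8.5, p = 1.000000, fail to reject H0 at alpha = 0.05.


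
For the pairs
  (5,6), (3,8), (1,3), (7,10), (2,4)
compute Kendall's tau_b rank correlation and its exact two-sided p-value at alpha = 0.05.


Step 1: Enumerate the 10 unordered pairs (i,j) with i<j and classify each by sign(x_j-x_i) * sign(y_j-y_i).
  (1,2):dx=-2,dy=+2->D; (1,3):dx=-4,dy=-3->C; (1,4):dx=+2,dy=+4->C; (1,5):dx=-3,dy=-2->C
  (2,3):dx=-2,dy=-5->C; (2,4):dx=+4,dy=+2->C; (2,5):dx=-1,dy=-4->C; (3,4):dx=+6,dy=+7->C
  (3,5):dx=+1,dy=+1->C; (4,5):dx=-5,dy=-6->C
Step 2: C = 9, D = 1, total pairs = 10.
Step 3: tau = (C - D)/(n(n-1)/2) = (9 - 1)/10 = 0.800000.
Step 4: Exact two-sided p-value (enumerate n! = 120 permutations of y under H0): p = 0.083333.
Step 5: alpha = 0.05. fail to reject H0.

tau_b = 0.8000 (C=9, D=1), p = 0.083333, fail to reject H0.


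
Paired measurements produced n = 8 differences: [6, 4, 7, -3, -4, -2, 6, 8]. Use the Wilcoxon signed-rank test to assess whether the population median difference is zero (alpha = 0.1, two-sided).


Step 1: Drop any zero differences (none here) and take |d_i|.
|d| = [6, 4, 7, 3, 4, 2, 6, 8]
Step 2: Midrank |d_i| (ties get averaged ranks).
ranks: |6|->5.5, |4|->3.5, |7|->7, |3|->2, |4|->3.5, |2|->1, |6|->5.5, |8|->8
Step 3: Attach original signs; sum ranks with positive sign and with negative sign.
W+ = 5.5 + 3.5 + 7 + 5.5 + 8 = 29.5
W- = 2 + 3.5 + 1 = 6.5
(Check: W+ + W- = 36 should equal n(n+1)/2 = 36.)
Step 4: Test statistic W = min(W+, W-) = 6.5.
Step 5: Ties in |d|, so use the tie-corrected normal approximation.
        E[W] = n(n+1)/4 = 8*9/4 = 18.
        Tie groups: |d|=4 (t=2), |d|=6 (t=2); sum(t^3 - t) = 12.
        Var[W] = n(n+1)(2n+1)/24 - sum(t^3-t)/48 = 1224/24 - 12/48 = 50.75.
        z = (W - E[W]) / sqrt(Var[W]) = (6.5 - 18) / 7.1239 = -1.6143.
        Two-sided p = 2*Phi(z) = 0.106466.
Step 6: alpha = 0.1. fail to reject H0.

W+ = 29.5, W- = 6.5, W = min = 6.5, p = 0.106466, fail to reject H0.


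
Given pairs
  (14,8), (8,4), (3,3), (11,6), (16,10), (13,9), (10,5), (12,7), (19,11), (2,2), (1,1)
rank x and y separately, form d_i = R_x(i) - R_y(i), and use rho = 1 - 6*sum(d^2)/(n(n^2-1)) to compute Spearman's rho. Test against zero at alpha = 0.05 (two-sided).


Step 1: Rank x and y separately (midranks; no ties here).
rank(x): 14->9, 8->4, 3->3, 11->6, 16->10, 13->8, 10->5, 12->7, 19->11, 2->2, 1->1
rank(y): 8->8, 4->4, 3->3, 6->6, 10->10, 9->9, 5->5, 7->7, 11->11, 2->2, 1->1
Step 2: d_i = R_x(i) - R_y(i); compute d_i^2.
  (9-8)^2=1, (4-4)^2=0, (3-3)^2=0, (6-6)^2=0, (10-10)^2=0, (8-9)^2=1, (5-5)^2=0, (7-7)^2=0, (11-11)^2=0, (2-2)^2=0, (1-1)^2=0
sum(d^2) = 2.
Step 3: rho = 1 - 6*2 / (11*(11^2 - 1)) = 1 - 12/1320 = 0.990909.
Step 4: Under H0, t = rho * sqrt((n-2)/(1-rho^2)) = 22.0966 ~ t(9).
Step 5: Two-sided p-value from the t-distribution with 9 df = 0.000000.
Step 6: alpha = 0.05. reject H0.

rho = 0.9909, p = 0.000000, reject H0 at alpha = 0.05.


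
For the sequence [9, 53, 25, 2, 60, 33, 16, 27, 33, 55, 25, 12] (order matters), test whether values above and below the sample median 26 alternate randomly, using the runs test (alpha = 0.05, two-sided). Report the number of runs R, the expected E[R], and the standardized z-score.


Step 1: Compute median = 26; label A = above, B = below.
Labels in order: BABBAABAAABB  (n_A = 6, n_B = 6)
Step 2: Count runs R = 7.
Step 3: Under H0 (random ordering), E[R] = 2*n_A*n_B/(n_A+n_B) + 1 = 2*6*6/12 + 1 = 7.0000.
        Var[R] = 2*n_A*n_B*(2*n_A*n_B - n_A - n_B) / ((n_A+n_B)^2 * (n_A+n_B-1)) = 4320/1584 = 2.7273.
        SD[R] = 1.6514.
Step 4: R = E[R], so z = 0 with no continuity correction.
Step 5: Two-sided p-value via normal approximation = 2*(1 - Phi(|z|)) = 1.000000.
Step 6: alpha = 0.05. fail to reject H0.

R = 7, z = 0.0000, p = 1.000000, fail to reject H0.


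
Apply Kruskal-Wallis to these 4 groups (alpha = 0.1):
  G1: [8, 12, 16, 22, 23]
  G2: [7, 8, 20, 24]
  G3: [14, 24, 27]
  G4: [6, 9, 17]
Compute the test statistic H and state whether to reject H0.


Step 1: Combine all N = 15 observations and assign midranks.
sorted (value, group, rank): (6,G4,1), (7,G2,2), (8,G1,3.5), (8,G2,3.5), (9,G4,5), (12,G1,6), (14,G3,7), (16,G1,8), (17,G4,9), (20,G2,10), (22,G1,11), (23,G1,12), (24,G2,13.5), (24,G3,13.5), (27,G3,15)
Step 2: Sum ranks within each group.
R_1 = 40.5 (n_1 = 5)
R_2 = 29 (n_2 = 4)
R_3 = 35.5 (n_3 = 3)
R_4 = 15 (n_4 = 3)
Step 3: H = 12/(N(N+1)) * sum(R_i^2/n_i) - 3(N+1)
     = 12/(15*16) * (40.5^2/5 + 29^2/4 + 35.5^2/3 + 15^2/3) - 3*16
     = 0.050000 * 1033.38 - 48
     = 3.669167.
Step 4: Ties present; correction factor C = 1 - 12/(15^3 - 15) = 0.996429. Corrected H = 3.669167 / 0.996429 = 3.682318.
Step 5: Under H0, H ~ chi^2(3); p-value = 0.297874.
Step 6: alpha = 0.1. fail to reject H0.

H = 3.6823, df = 3, p = 0.297874, fail to reject H0.


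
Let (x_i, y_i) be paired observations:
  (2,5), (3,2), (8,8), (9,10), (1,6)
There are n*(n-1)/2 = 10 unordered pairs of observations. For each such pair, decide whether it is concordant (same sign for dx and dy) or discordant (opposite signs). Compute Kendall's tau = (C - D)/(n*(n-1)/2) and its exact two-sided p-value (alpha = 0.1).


Step 1: Enumerate the 10 unordered pairs (i,j) with i<j and classify each by sign(x_j-x_i) * sign(y_j-y_i).
  (1,2):dx=+1,dy=-3->D; (1,3):dx=+6,dy=+3->C; (1,4):dx=+7,dy=+5->C; (1,5):dx=-1,dy=+1->D
  (2,3):dx=+5,dy=+6->C; (2,4):dx=+6,dy=+8->C; (2,5):dx=-2,dy=+4->D; (3,4):dx=+1,dy=+2->C
  (3,5):dx=-7,dy=-2->C; (4,5):dx=-8,dy=-4->C
Step 2: C = 7, D = 3, total pairs = 10.
Step 3: tau = (C - D)/(n(n-1)/2) = (7 - 3)/10 = 0.400000.
Step 4: Exact two-sided p-value (enumerate n! = 120 permutations of y under H0): p = 0.483333.
Step 5: alpha = 0.1. fail to reject H0.

tau_b = 0.4000 (C=7, D=3), p = 0.483333, fail to reject H0.


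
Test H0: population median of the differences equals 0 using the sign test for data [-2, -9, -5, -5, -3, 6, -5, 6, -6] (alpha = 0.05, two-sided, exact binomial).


Step 1: Discard zero differences. Original n = 9; n_eff = number of nonzero differences = 9.
Nonzero differences (with sign): -2, -9, -5, -5, -3, +6, -5, +6, -6
Step 2: Count signs: positive = 2, negative = 7.
Step 3: Under H0: P(positive) = 0.5, so the number of positives S ~ Bin(9, 0.5).
Step 4: Two-sided exact p-value = sum of Bin(9,0.5) probabilities at or below the observed probability = 0.179688.
Step 5: alpha = 0.05. fail to reject H0.

n_eff = 9, pos = 2, neg = 7, p = 0.179688, fail to reject H0.


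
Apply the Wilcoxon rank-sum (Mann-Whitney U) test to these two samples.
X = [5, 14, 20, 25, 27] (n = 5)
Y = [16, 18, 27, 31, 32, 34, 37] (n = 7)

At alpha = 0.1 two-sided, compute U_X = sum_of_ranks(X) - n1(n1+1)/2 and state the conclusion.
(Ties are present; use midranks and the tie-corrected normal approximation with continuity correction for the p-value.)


Step 1: Combine and sort all 12 observations; assign midranks.
sorted (value, group): (5,X), (14,X), (16,Y), (18,Y), (20,X), (25,X), (27,X), (27,Y), (31,Y), (32,Y), (34,Y), (37,Y)
ranks: 5->1, 14->2, 16->3, 18->4, 20->5, 25->6, 27->7.5, 27->7.5, 31->9, 32->10, 34->11, 37->12
Step 2: Rank sum for X: R1 = 1 + 2 + 5 + 6 + 7.5 = 21.5.
Step 3: U_X = R1 - n1(n1+1)/2 = 21.5 - 5*6/2 = 21.5 - 15 = 6.5.
       U_Y = n1*n2 - U_X = 35 - 6.5 = 28.5.
Step 4: Ties are present, so use the tie-corrected normal approximation (with continuity correction) for the p-value.
Step 5: p-value = 0.087602; compare to alpha = 0.1. reject H0.

U_X = 6.5, p = 0.087602, reject H0 at alpha = 0.1.


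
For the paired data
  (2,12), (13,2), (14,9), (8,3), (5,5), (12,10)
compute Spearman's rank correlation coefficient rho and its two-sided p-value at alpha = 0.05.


Step 1: Rank x and y separately (midranks; no ties here).
rank(x): 2->1, 13->5, 14->6, 8->3, 5->2, 12->4
rank(y): 12->6, 2->1, 9->4, 3->2, 5->3, 10->5
Step 2: d_i = R_x(i) - R_y(i); compute d_i^2.
  (1-6)^2=25, (5-1)^2=16, (6-4)^2=4, (3-2)^2=1, (2-3)^2=1, (4-5)^2=1
sum(d^2) = 48.
Step 3: rho = 1 - 6*48 / (6*(6^2 - 1)) = 1 - 288/210 = -0.371429.
Step 4: Under H0, t = rho * sqrt((n-2)/(1-rho^2)) = -0.8001 ~ t(4).
Step 5: Two-sided p-value from the t-distribution with 4 df = 0.468478.
Step 6: alpha = 0.05. fail to reject H0.

rho = -0.3714, p = 0.468478, fail to reject H0 at alpha = 0.05.


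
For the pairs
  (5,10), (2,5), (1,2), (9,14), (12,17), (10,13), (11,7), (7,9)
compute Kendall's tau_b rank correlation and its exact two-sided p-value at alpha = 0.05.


Step 1: Enumerate the 28 unordered pairs (i,j) with i<j and classify each by sign(x_j-x_i) * sign(y_j-y_i).
  (1,2):dx=-3,dy=-5->C; (1,3):dx=-4,dy=-8->C; (1,4):dx=+4,dy=+4->C; (1,5):dx=+7,dy=+7->C
  (1,6):dx=+5,dy=+3->C; (1,7):dx=+6,dy=-3->D; (1,8):dx=+2,dy=-1->D; (2,3):dx=-1,dy=-3->C
  (2,4):dx=+7,dy=+9->C; (2,5):dx=+10,dy=+12->C; (2,6):dx=+8,dy=+8->C; (2,7):dx=+9,dy=+2->C
  (2,8):dx=+5,dy=+4->C; (3,4):dx=+8,dy=+12->C; (3,5):dx=+11,dy=+15->C; (3,6):dx=+9,dy=+11->C
  (3,7):dx=+10,dy=+5->C; (3,8):dx=+6,dy=+7->C; (4,5):dx=+3,dy=+3->C; (4,6):dx=+1,dy=-1->D
  (4,7):dx=+2,dy=-7->D; (4,8):dx=-2,dy=-5->C; (5,6):dx=-2,dy=-4->C; (5,7):dx=-1,dy=-10->C
  (5,8):dx=-5,dy=-8->C; (6,7):dx=+1,dy=-6->D; (6,8):dx=-3,dy=-4->C; (7,8):dx=-4,dy=+2->D
Step 2: C = 22, D = 6, total pairs = 28.
Step 3: tau = (C - D)/(n(n-1)/2) = (22 - 6)/28 = 0.571429.
Step 4: Exact two-sided p-value (enumerate n! = 40320 permutations of y under H0): p = 0.061012.
Step 5: alpha = 0.05. fail to reject H0.

tau_b = 0.5714 (C=22, D=6), p = 0.061012, fail to reject H0.


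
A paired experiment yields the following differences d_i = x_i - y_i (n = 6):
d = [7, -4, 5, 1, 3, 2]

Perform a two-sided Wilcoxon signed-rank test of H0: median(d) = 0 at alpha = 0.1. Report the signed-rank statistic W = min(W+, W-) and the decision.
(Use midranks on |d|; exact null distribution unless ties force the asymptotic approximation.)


Step 1: Drop any zero differences (none here) and take |d_i|.
|d| = [7, 4, 5, 1, 3, 2]
Step 2: Midrank |d_i| (ties get averaged ranks).
ranks: |7|->6, |4|->4, |5|->5, |1|->1, |3|->3, |2|->2
Step 3: Attach original signs; sum ranks with positive sign and with negative sign.
W+ = 6 + 5 + 1 + 3 + 2 = 17
W- = 4 = 4
(Check: W+ + W- = 21 should equal n(n+1)/2 = 21.)
Step 4: Test statistic W = min(W+, W-) = 4.
Step 5: No ties, so the exact null distribution over the 2^6 = 64 sign assignments gives the two-sided p-value = 0.218750.
Step 6: alpha = 0.1. fail to reject H0.

W+ = 17, W- = 4, W = min = 4, p = 0.218750, fail to reject H0.


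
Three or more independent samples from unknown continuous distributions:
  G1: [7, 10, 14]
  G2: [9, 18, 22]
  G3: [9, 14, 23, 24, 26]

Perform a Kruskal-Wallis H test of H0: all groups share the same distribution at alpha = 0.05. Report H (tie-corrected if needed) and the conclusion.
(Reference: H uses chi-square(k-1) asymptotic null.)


Step 1: Combine all N = 11 observations and assign midranks.
sorted (value, group, rank): (7,G1,1), (9,G2,2.5), (9,G3,2.5), (10,G1,4), (14,G1,5.5), (14,G3,5.5), (18,G2,7), (22,G2,8), (23,G3,9), (24,G3,10), (26,G3,11)
Step 2: Sum ranks within each group.
R_1 = 10.5 (n_1 = 3)
R_2 = 17.5 (n_2 = 3)
R_3 = 38 (n_3 = 5)
Step 3: H = 12/(N(N+1)) * sum(R_i^2/n_i) - 3(N+1)
     = 12/(11*12) * (10.5^2/3 + 17.5^2/3 + 38^2/5) - 3*12
     = 0.090909 * 427.633 - 36
     = 2.875758.
Step 4: Ties present; correction factor C = 1 - 12/(11^3 - 11) = 0.990909. Corrected H = 2.875758 / 0.990909 = 2.902141.
Step 5: Under H0, H ~ chi^2(2); p-value = 0.234319.
Step 6: alpha = 0.05. fail to reject H0.

H = 2.9021, df = 2, p = 0.234319, fail to reject H0.


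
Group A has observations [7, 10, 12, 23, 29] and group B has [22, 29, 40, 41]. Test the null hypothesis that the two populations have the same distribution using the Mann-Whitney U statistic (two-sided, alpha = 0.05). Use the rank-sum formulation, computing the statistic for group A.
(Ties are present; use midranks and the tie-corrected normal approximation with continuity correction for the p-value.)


Step 1: Combine and sort all 9 observations; assign midranks.
sorted (value, group): (7,X), (10,X), (12,X), (22,Y), (23,X), (29,X), (29,Y), (40,Y), (41,Y)
ranks: 7->1, 10->2, 12->3, 22->4, 23->5, 29->6.5, 29->6.5, 40->8, 41->9
Step 2: Rank sum for X: R1 = 1 + 2 + 3 + 5 + 6.5 = 17.5.
Step 3: U_X = R1 - n1(n1+1)/2 = 17.5 - 5*6/2 = 17.5 - 15 = 2.5.
       U_Y = n1*n2 - U_X = 20 - 2.5 = 17.5.
Step 4: Ties are present, so use the tie-corrected normal approximation (with continuity correction) for the p-value.
Step 5: p-value = 0.085100; compare to alpha = 0.05. fail to reject H0.

U_X = 2.5, p = 0.085100, fail to reject H0 at alpha = 0.05.


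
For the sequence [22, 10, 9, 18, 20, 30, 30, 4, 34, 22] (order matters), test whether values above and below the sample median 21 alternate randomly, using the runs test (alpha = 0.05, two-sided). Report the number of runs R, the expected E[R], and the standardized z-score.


Step 1: Compute median = 21; label A = above, B = below.
Labels in order: ABBBBAABAA  (n_A = 5, n_B = 5)
Step 2: Count runs R = 5.
Step 3: Under H0 (random ordering), E[R] = 2*n_A*n_B/(n_A+n_B) + 1 = 2*5*5/10 + 1 = 6.0000.
        Var[R] = 2*n_A*n_B*(2*n_A*n_B - n_A - n_B) / ((n_A+n_B)^2 * (n_A+n_B-1)) = 2000/900 = 2.2222.
        SD[R] = 1.4907.
Step 4: Continuity-corrected z = (R + 0.5 - E[R]) / SD[R] = (5 + 0.5 - 6.0000) / 1.4907 = -0.3354.
Step 5: Two-sided p-value via normal approximation = 2*(1 - Phi(|z|)) = 0.737316.
Step 6: alpha = 0.05. fail to reject H0.

R = 5, z = -0.3354, p = 0.737316, fail to reject H0.


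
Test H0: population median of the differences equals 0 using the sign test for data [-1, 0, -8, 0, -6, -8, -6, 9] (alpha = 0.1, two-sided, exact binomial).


Step 1: Discard zero differences. Original n = 8; n_eff = number of nonzero differences = 6.
Nonzero differences (with sign): -1, -8, -6, -8, -6, +9
Step 2: Count signs: positive = 1, negative = 5.
Step 3: Under H0: P(positive) = 0.5, so the number of positives S ~ Bin(6, 0.5).
Step 4: Two-sided exact p-value = sum of Bin(6,0.5) probabilities at or below the observed probability = 0.218750.
Step 5: alpha = 0.1. fail to reject H0.

n_eff = 6, pos = 1, neg = 5, p = 0.218750, fail to reject H0.


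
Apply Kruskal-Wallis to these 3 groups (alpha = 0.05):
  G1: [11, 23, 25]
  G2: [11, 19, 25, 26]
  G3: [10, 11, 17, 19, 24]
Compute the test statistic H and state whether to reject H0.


Step 1: Combine all N = 12 observations and assign midranks.
sorted (value, group, rank): (10,G3,1), (11,G1,3), (11,G2,3), (11,G3,3), (17,G3,5), (19,G2,6.5), (19,G3,6.5), (23,G1,8), (24,G3,9), (25,G1,10.5), (25,G2,10.5), (26,G2,12)
Step 2: Sum ranks within each group.
R_1 = 21.5 (n_1 = 3)
R_2 = 32 (n_2 = 4)
R_3 = 24.5 (n_3 = 5)
Step 3: H = 12/(N(N+1)) * sum(R_i^2/n_i) - 3(N+1)
     = 12/(12*13) * (21.5^2/3 + 32^2/4 + 24.5^2/5) - 3*13
     = 0.076923 * 530.133 - 39
     = 1.779487.
Step 4: Ties present; correction factor C = 1 - 36/(12^3 - 12) = 0.979021. Corrected H = 1.779487 / 0.979021 = 1.817619.
Step 5: Under H0, H ~ chi^2(2); p-value = 0.403004.
Step 6: alpha = 0.05. fail to reject H0.

H = 1.8176, df = 2, p = 0.403004, fail to reject H0.


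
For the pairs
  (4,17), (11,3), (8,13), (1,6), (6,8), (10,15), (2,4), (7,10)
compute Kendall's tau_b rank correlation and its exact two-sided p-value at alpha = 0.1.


Step 1: Enumerate the 28 unordered pairs (i,j) with i<j and classify each by sign(x_j-x_i) * sign(y_j-y_i).
  (1,2):dx=+7,dy=-14->D; (1,3):dx=+4,dy=-4->D; (1,4):dx=-3,dy=-11->C; (1,5):dx=+2,dy=-9->D
  (1,6):dx=+6,dy=-2->D; (1,7):dx=-2,dy=-13->C; (1,8):dx=+3,dy=-7->D; (2,3):dx=-3,dy=+10->D
  (2,4):dx=-10,dy=+3->D; (2,5):dx=-5,dy=+5->D; (2,6):dx=-1,dy=+12->D; (2,7):dx=-9,dy=+1->D
  (2,8):dx=-4,dy=+7->D; (3,4):dx=-7,dy=-7->C; (3,5):dx=-2,dy=-5->C; (3,6):dx=+2,dy=+2->C
  (3,7):dx=-6,dy=-9->C; (3,8):dx=-1,dy=-3->C; (4,5):dx=+5,dy=+2->C; (4,6):dx=+9,dy=+9->C
  (4,7):dx=+1,dy=-2->D; (4,8):dx=+6,dy=+4->C; (5,6):dx=+4,dy=+7->C; (5,7):dx=-4,dy=-4->C
  (5,8):dx=+1,dy=+2->C; (6,7):dx=-8,dy=-11->C; (6,8):dx=-3,dy=-5->C; (7,8):dx=+5,dy=+6->C
Step 2: C = 16, D = 12, total pairs = 28.
Step 3: tau = (C - D)/(n(n-1)/2) = (16 - 12)/28 = 0.142857.
Step 4: Exact two-sided p-value (enumerate n! = 40320 permutations of y under H0): p = 0.719544.
Step 5: alpha = 0.1. fail to reject H0.

tau_b = 0.1429 (C=16, D=12), p = 0.719544, fail to reject H0.


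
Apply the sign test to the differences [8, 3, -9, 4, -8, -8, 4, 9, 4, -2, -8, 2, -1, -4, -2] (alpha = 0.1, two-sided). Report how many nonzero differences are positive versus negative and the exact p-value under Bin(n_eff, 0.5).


Step 1: Discard zero differences. Original n = 15; n_eff = number of nonzero differences = 15.
Nonzero differences (with sign): +8, +3, -9, +4, -8, -8, +4, +9, +4, -2, -8, +2, -1, -4, -2
Step 2: Count signs: positive = 7, negative = 8.
Step 3: Under H0: P(positive) = 0.5, so the number of positives S ~ Bin(15, 0.5).
Step 4: Two-sided exact p-value = sum of Bin(15,0.5) probabilities at or below the observed probability = 1.000000.
Step 5: alpha = 0.1. fail to reject H0.

n_eff = 15, pos = 7, neg = 8, p = 1.000000, fail to reject H0.


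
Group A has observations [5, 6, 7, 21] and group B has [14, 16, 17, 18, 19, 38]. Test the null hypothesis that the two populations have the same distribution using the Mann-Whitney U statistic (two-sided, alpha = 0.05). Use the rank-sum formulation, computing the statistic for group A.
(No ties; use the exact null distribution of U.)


Step 1: Combine and sort all 10 observations; assign midranks.
sorted (value, group): (5,X), (6,X), (7,X), (14,Y), (16,Y), (17,Y), (18,Y), (19,Y), (21,X), (38,Y)
ranks: 5->1, 6->2, 7->3, 14->4, 16->5, 17->6, 18->7, 19->8, 21->9, 38->10
Step 2: Rank sum for X: R1 = 1 + 2 + 3 + 9 = 15.
Step 3: U_X = R1 - n1(n1+1)/2 = 15 - 4*5/2 = 15 - 10 = 5.
       U_Y = n1*n2 - U_X = 24 - 5 = 19.
Step 4: No ties, so the exact null distribution of U (based on enumerating the C(10,4) = 210 equally likely rank assignments) gives the two-sided p-value.
Step 5: p-value = 0.171429; compare to alpha = 0.05. fail to reject H0.

U_X = 5, p = 0.171429, fail to reject H0 at alpha = 0.05.


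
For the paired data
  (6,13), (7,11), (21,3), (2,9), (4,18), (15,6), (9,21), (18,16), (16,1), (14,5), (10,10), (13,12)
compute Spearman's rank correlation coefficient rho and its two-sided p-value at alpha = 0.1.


Step 1: Rank x and y separately (midranks; no ties here).
rank(x): 6->3, 7->4, 21->12, 2->1, 4->2, 15->9, 9->5, 18->11, 16->10, 14->8, 10->6, 13->7
rank(y): 13->9, 11->7, 3->2, 9->5, 18->11, 6->4, 21->12, 16->10, 1->1, 5->3, 10->6, 12->8
Step 2: d_i = R_x(i) - R_y(i); compute d_i^2.
  (3-9)^2=36, (4-7)^2=9, (12-2)^2=100, (1-5)^2=16, (2-11)^2=81, (9-4)^2=25, (5-12)^2=49, (11-10)^2=1, (10-1)^2=81, (8-3)^2=25, (6-6)^2=0, (7-8)^2=1
sum(d^2) = 424.
Step 3: rho = 1 - 6*424 / (12*(12^2 - 1)) = 1 - 2544/1716 = -0.482517.
Step 4: Under H0, t = rho * sqrt((n-2)/(1-rho^2)) = -1.7421 ~ t(10).
Step 5: Two-sided p-value from the t-distribution with 10 df = 0.112109.
Step 6: alpha = 0.1. fail to reject H0.

rho = -0.4825, p = 0.112109, fail to reject H0 at alpha = 0.1.


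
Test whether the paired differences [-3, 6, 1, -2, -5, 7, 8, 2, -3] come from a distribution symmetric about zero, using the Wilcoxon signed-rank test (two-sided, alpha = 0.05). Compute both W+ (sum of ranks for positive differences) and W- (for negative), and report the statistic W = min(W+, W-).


Step 1: Drop any zero differences (none here) and take |d_i|.
|d| = [3, 6, 1, 2, 5, 7, 8, 2, 3]
Step 2: Midrank |d_i| (ties get averaged ranks).
ranks: |3|->4.5, |6|->7, |1|->1, |2|->2.5, |5|->6, |7|->8, |8|->9, |2|->2.5, |3|->4.5
Step 3: Attach original signs; sum ranks with positive sign and with negative sign.
W+ = 7 + 1 + 8 + 9 + 2.5 = 27.5
W- = 4.5 + 2.5 + 6 + 4.5 = 17.5
(Check: W+ + W- = 45 should equal n(n+1)/2 = 45.)
Step 4: Test statistic W = min(W+, W-) = 17.5.
Step 5: Ties in |d|, so use the tie-corrected normal approximation.
        E[W] = n(n+1)/4 = 9*10/4 = 22.5.
        Tie groups: |d|=2 (t=2), |d|=3 (t=2); sum(t^3 - t) = 12.
        Var[W] = n(n+1)(2n+1)/24 - sum(t^3-t)/48 = 1710/24 - 12/48 = 71.
        z = (W - E[W]) / sqrt(Var[W]) = (17.5 - 22.5) / 8.4261 = -0.5934.
        Two-sided p = 2*Phi(z) = 0.552920.
Step 6: alpha = 0.05. fail to reject H0.

W+ = 27.5, W- = 17.5, W = min = 17.5, p = 0.552920, fail to reject H0.


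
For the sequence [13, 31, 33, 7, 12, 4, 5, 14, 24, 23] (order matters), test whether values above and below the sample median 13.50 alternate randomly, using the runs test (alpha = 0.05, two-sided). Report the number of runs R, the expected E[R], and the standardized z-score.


Step 1: Compute median = 13.50; label A = above, B = below.
Labels in order: BAABBBBAAA  (n_A = 5, n_B = 5)
Step 2: Count runs R = 4.
Step 3: Under H0 (random ordering), E[R] = 2*n_A*n_B/(n_A+n_B) + 1 = 2*5*5/10 + 1 = 6.0000.
        Var[R] = 2*n_A*n_B*(2*n_A*n_B - n_A - n_B) / ((n_A+n_B)^2 * (n_A+n_B-1)) = 2000/900 = 2.2222.
        SD[R] = 1.4907.
Step 4: Continuity-corrected z = (R + 0.5 - E[R]) / SD[R] = (4 + 0.5 - 6.0000) / 1.4907 = -1.0062.
Step 5: Two-sided p-value via normal approximation = 2*(1 - Phi(|z|)) = 0.314305.
Step 6: alpha = 0.05. fail to reject H0.

R = 4, z = -1.0062, p = 0.314305, fail to reject H0.


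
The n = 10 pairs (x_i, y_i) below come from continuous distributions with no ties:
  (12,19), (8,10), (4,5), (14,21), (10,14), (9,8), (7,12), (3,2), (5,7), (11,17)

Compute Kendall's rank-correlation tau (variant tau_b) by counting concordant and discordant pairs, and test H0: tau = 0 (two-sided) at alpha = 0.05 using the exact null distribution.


Step 1: Enumerate the 45 unordered pairs (i,j) with i<j and classify each by sign(x_j-x_i) * sign(y_j-y_i).
  (1,2):dx=-4,dy=-9->C; (1,3):dx=-8,dy=-14->C; (1,4):dx=+2,dy=+2->C; (1,5):dx=-2,dy=-5->C
  (1,6):dx=-3,dy=-11->C; (1,7):dx=-5,dy=-7->C; (1,8):dx=-9,dy=-17->C; (1,9):dx=-7,dy=-12->C
  (1,10):dx=-1,dy=-2->C; (2,3):dx=-4,dy=-5->C; (2,4):dx=+6,dy=+11->C; (2,5):dx=+2,dy=+4->C
  (2,6):dx=+1,dy=-2->D; (2,7):dx=-1,dy=+2->D; (2,8):dx=-5,dy=-8->C; (2,9):dx=-3,dy=-3->C
  (2,10):dx=+3,dy=+7->C; (3,4):dx=+10,dy=+16->C; (3,5):dx=+6,dy=+9->C; (3,6):dx=+5,dy=+3->C
  (3,7):dx=+3,dy=+7->C; (3,8):dx=-1,dy=-3->C; (3,9):dx=+1,dy=+2->C; (3,10):dx=+7,dy=+12->C
  (4,5):dx=-4,dy=-7->C; (4,6):dx=-5,dy=-13->C; (4,7):dx=-7,dy=-9->C; (4,8):dx=-11,dy=-19->C
  (4,9):dx=-9,dy=-14->C; (4,10):dx=-3,dy=-4->C; (5,6):dx=-1,dy=-6->C; (5,7):dx=-3,dy=-2->C
  (5,8):dx=-7,dy=-12->C; (5,9):dx=-5,dy=-7->C; (5,10):dx=+1,dy=+3->C; (6,7):dx=-2,dy=+4->D
  (6,8):dx=-6,dy=-6->C; (6,9):dx=-4,dy=-1->C; (6,10):dx=+2,dy=+9->C; (7,8):dx=-4,dy=-10->C
  (7,9):dx=-2,dy=-5->C; (7,10):dx=+4,dy=+5->C; (8,9):dx=+2,dy=+5->C; (8,10):dx=+8,dy=+15->C
  (9,10):dx=+6,dy=+10->C
Step 2: C = 42, D = 3, total pairs = 45.
Step 3: tau = (C - D)/(n(n-1)/2) = (42 - 3)/45 = 0.866667.
Step 4: Exact two-sided p-value (enumerate n! = 3628800 permutations of y under H0): p = 0.000115.
Step 5: alpha = 0.05. reject H0.

tau_b = 0.8667 (C=42, D=3), p = 0.000115, reject H0.


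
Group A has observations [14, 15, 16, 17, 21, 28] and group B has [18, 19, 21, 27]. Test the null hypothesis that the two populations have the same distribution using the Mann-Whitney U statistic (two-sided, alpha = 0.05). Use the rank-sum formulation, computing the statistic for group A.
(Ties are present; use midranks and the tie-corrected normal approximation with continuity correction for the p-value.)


Step 1: Combine and sort all 10 observations; assign midranks.
sorted (value, group): (14,X), (15,X), (16,X), (17,X), (18,Y), (19,Y), (21,X), (21,Y), (27,Y), (28,X)
ranks: 14->1, 15->2, 16->3, 17->4, 18->5, 19->6, 21->7.5, 21->7.5, 27->9, 28->10
Step 2: Rank sum for X: R1 = 1 + 2 + 3 + 4 + 7.5 + 10 = 27.5.
Step 3: U_X = R1 - n1(n1+1)/2 = 27.5 - 6*7/2 = 27.5 - 21 = 6.5.
       U_Y = n1*n2 - U_X = 24 - 6.5 = 17.5.
Step 4: Ties are present, so use the tie-corrected normal approximation (with continuity correction) for the p-value.
Step 5: p-value = 0.284958; compare to alpha = 0.05. fail to reject H0.

U_X = 6.5, p = 0.284958, fail to reject H0 at alpha = 0.05.


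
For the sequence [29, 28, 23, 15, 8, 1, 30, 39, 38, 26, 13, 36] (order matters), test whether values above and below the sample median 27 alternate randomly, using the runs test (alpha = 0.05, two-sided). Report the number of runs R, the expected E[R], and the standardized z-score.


Step 1: Compute median = 27; label A = above, B = below.
Labels in order: AABBBBAAABBA  (n_A = 6, n_B = 6)
Step 2: Count runs R = 5.
Step 3: Under H0 (random ordering), E[R] = 2*n_A*n_B/(n_A+n_B) + 1 = 2*6*6/12 + 1 = 7.0000.
        Var[R] = 2*n_A*n_B*(2*n_A*n_B - n_A - n_B) / ((n_A+n_B)^2 * (n_A+n_B-1)) = 4320/1584 = 2.7273.
        SD[R] = 1.6514.
Step 4: Continuity-corrected z = (R + 0.5 - E[R]) / SD[R] = (5 + 0.5 - 7.0000) / 1.6514 = -0.9083.
Step 5: Two-sided p-value via normal approximation = 2*(1 - Phi(|z|)) = 0.363722.
Step 6: alpha = 0.05. fail to reject H0.

R = 5, z = -0.9083, p = 0.363722, fail to reject H0.


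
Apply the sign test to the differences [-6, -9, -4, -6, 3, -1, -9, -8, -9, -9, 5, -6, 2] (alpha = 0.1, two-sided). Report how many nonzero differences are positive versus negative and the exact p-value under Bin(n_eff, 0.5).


Step 1: Discard zero differences. Original n = 13; n_eff = number of nonzero differences = 13.
Nonzero differences (with sign): -6, -9, -4, -6, +3, -1, -9, -8, -9, -9, +5, -6, +2
Step 2: Count signs: positive = 3, negative = 10.
Step 3: Under H0: P(positive) = 0.5, so the number of positives S ~ Bin(13, 0.5).
Step 4: Two-sided exact p-value = sum of Bin(13,0.5) probabilities at or below the observed probability = 0.092285.
Step 5: alpha = 0.1. reject H0.

n_eff = 13, pos = 3, neg = 10, p = 0.092285, reject H0.


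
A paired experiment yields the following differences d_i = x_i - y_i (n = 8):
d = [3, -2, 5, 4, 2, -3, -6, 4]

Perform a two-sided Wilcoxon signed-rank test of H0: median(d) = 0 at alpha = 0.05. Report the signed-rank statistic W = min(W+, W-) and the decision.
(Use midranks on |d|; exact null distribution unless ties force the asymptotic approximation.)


Step 1: Drop any zero differences (none here) and take |d_i|.
|d| = [3, 2, 5, 4, 2, 3, 6, 4]
Step 2: Midrank |d_i| (ties get averaged ranks).
ranks: |3|->3.5, |2|->1.5, |5|->7, |4|->5.5, |2|->1.5, |3|->3.5, |6|->8, |4|->5.5
Step 3: Attach original signs; sum ranks with positive sign and with negative sign.
W+ = 3.5 + 7 + 5.5 + 1.5 + 5.5 = 23
W- = 1.5 + 3.5 + 8 = 13
(Check: W+ + W- = 36 should equal n(n+1)/2 = 36.)
Step 4: Test statistic W = min(W+, W-) = 13.
Step 5: Ties in |d|, so use the tie-corrected normal approximation.
        E[W] = n(n+1)/4 = 8*9/4 = 18.
        Tie groups: |d|=2 (t=2), |d|=3 (t=2), |d|=4 (t=2); sum(t^3 - t) = 18.
        Var[W] = n(n+1)(2n+1)/24 - sum(t^3-t)/48 = 1224/24 - 18/48 = 50.625.
        z = (W - E[W]) / sqrt(Var[W]) = (13 - 18) / 7.1151 = -0.7027.
        Two-sided p = 2*Phi(z) = 0.482225.
Step 6: alpha = 0.05. fail to reject H0.

W+ = 23, W- = 13, W = min = 13, p = 0.482225, fail to reject H0.


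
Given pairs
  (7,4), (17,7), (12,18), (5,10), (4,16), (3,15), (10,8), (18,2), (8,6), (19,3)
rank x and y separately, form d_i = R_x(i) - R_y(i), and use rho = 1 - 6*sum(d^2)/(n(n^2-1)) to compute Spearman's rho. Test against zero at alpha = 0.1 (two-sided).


Step 1: Rank x and y separately (midranks; no ties here).
rank(x): 7->4, 17->8, 12->7, 5->3, 4->2, 3->1, 10->6, 18->9, 8->5, 19->10
rank(y): 4->3, 7->5, 18->10, 10->7, 16->9, 15->8, 8->6, 2->1, 6->4, 3->2
Step 2: d_i = R_x(i) - R_y(i); compute d_i^2.
  (4-3)^2=1, (8-5)^2=9, (7-10)^2=9, (3-7)^2=16, (2-9)^2=49, (1-8)^2=49, (6-6)^2=0, (9-1)^2=64, (5-4)^2=1, (10-2)^2=64
sum(d^2) = 262.
Step 3: rho = 1 - 6*262 / (10*(10^2 - 1)) = 1 - 1572/990 = -0.587879.
Step 4: Under H0, t = rho * sqrt((n-2)/(1-rho^2)) = -2.0555 ~ t(8).
Step 5: Two-sided p-value from the t-distribution with 8 df = 0.073878.
Step 6: alpha = 0.1. reject H0.

rho = -0.5879, p = 0.073878, reject H0 at alpha = 0.1.


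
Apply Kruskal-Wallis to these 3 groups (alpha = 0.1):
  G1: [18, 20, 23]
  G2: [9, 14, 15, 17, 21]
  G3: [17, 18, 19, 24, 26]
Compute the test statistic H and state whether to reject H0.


Step 1: Combine all N = 13 observations and assign midranks.
sorted (value, group, rank): (9,G2,1), (14,G2,2), (15,G2,3), (17,G2,4.5), (17,G3,4.5), (18,G1,6.5), (18,G3,6.5), (19,G3,8), (20,G1,9), (21,G2,10), (23,G1,11), (24,G3,12), (26,G3,13)
Step 2: Sum ranks within each group.
R_1 = 26.5 (n_1 = 3)
R_2 = 20.5 (n_2 = 5)
R_3 = 44 (n_3 = 5)
Step 3: H = 12/(N(N+1)) * sum(R_i^2/n_i) - 3(N+1)
     = 12/(13*14) * (26.5^2/3 + 20.5^2/5 + 44^2/5) - 3*14
     = 0.065934 * 705.333 - 42
     = 4.505495.
Step 4: Ties present; correction factor C = 1 - 12/(13^3 - 13) = 0.994505. Corrected H = 4.505495 / 0.994505 = 4.530387.
Step 5: Under H0, H ~ chi^2(2); p-value = 0.103810.
Step 6: alpha = 0.1. fail to reject H0.

H = 4.5304, df = 2, p = 0.103810, fail to reject H0.


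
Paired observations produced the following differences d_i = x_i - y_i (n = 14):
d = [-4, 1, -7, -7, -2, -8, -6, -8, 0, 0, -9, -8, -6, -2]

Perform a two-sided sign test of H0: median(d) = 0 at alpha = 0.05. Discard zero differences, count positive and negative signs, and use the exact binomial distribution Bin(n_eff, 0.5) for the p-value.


Step 1: Discard zero differences. Original n = 14; n_eff = number of nonzero differences = 12.
Nonzero differences (with sign): -4, +1, -7, -7, -2, -8, -6, -8, -9, -8, -6, -2
Step 2: Count signs: positive = 1, negative = 11.
Step 3: Under H0: P(positive) = 0.5, so the number of positives S ~ Bin(12, 0.5).
Step 4: Two-sided exact p-value = sum of Bin(12,0.5) probabilities at or below the observed probability = 0.006348.
Step 5: alpha = 0.05. reject H0.

n_eff = 12, pos = 1, neg = 11, p = 0.006348, reject H0.


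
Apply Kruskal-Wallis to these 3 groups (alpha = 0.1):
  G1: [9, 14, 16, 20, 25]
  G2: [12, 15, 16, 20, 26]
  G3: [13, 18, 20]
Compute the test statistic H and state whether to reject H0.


Step 1: Combine all N = 13 observations and assign midranks.
sorted (value, group, rank): (9,G1,1), (12,G2,2), (13,G3,3), (14,G1,4), (15,G2,5), (16,G1,6.5), (16,G2,6.5), (18,G3,8), (20,G1,10), (20,G2,10), (20,G3,10), (25,G1,12), (26,G2,13)
Step 2: Sum ranks within each group.
R_1 = 33.5 (n_1 = 5)
R_2 = 36.5 (n_2 = 5)
R_3 = 21 (n_3 = 3)
Step 3: H = 12/(N(N+1)) * sum(R_i^2/n_i) - 3(N+1)
     = 12/(13*14) * (33.5^2/5 + 36.5^2/5 + 21^2/3) - 3*14
     = 0.065934 * 637.9 - 42
     = 0.059341.
Step 4: Ties present; correction factor C = 1 - 30/(13^3 - 13) = 0.986264. Corrected H = 0.059341 / 0.986264 = 0.060167.
Step 5: Under H0, H ~ chi^2(2); p-value = 0.970364.
Step 6: alpha = 0.1. fail to reject H0.

H = 0.0602, df = 2, p = 0.970364, fail to reject H0.


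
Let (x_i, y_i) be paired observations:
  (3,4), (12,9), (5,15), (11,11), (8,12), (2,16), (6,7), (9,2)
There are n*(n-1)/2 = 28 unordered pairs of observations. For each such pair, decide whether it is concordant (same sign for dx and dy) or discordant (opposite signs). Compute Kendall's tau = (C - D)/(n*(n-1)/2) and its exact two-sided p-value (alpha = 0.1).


Step 1: Enumerate the 28 unordered pairs (i,j) with i<j and classify each by sign(x_j-x_i) * sign(y_j-y_i).
  (1,2):dx=+9,dy=+5->C; (1,3):dx=+2,dy=+11->C; (1,4):dx=+8,dy=+7->C; (1,5):dx=+5,dy=+8->C
  (1,6):dx=-1,dy=+12->D; (1,7):dx=+3,dy=+3->C; (1,8):dx=+6,dy=-2->D; (2,3):dx=-7,dy=+6->D
  (2,4):dx=-1,dy=+2->D; (2,5):dx=-4,dy=+3->D; (2,6):dx=-10,dy=+7->D; (2,7):dx=-6,dy=-2->C
  (2,8):dx=-3,dy=-7->C; (3,4):dx=+6,dy=-4->D; (3,5):dx=+3,dy=-3->D; (3,6):dx=-3,dy=+1->D
  (3,7):dx=+1,dy=-8->D; (3,8):dx=+4,dy=-13->D; (4,5):dx=-3,dy=+1->D; (4,6):dx=-9,dy=+5->D
  (4,7):dx=-5,dy=-4->C; (4,8):dx=-2,dy=-9->C; (5,6):dx=-6,dy=+4->D; (5,7):dx=-2,dy=-5->C
  (5,8):dx=+1,dy=-10->D; (6,7):dx=+4,dy=-9->D; (6,8):dx=+7,dy=-14->D; (7,8):dx=+3,dy=-5->D
Step 2: C = 10, D = 18, total pairs = 28.
Step 3: tau = (C - D)/(n(n-1)/2) = (10 - 18)/28 = -0.285714.
Step 4: Exact two-sided p-value (enumerate n! = 40320 permutations of y under H0): p = 0.398760.
Step 5: alpha = 0.1. fail to reject H0.

tau_b = -0.2857 (C=10, D=18), p = 0.398760, fail to reject H0.
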